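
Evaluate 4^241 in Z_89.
Using Fermat: 4^{88} ≡ 1 (mod 89). 241 ≡ 65 (mod 88). So 4^{241} ≡ 4^{65} ≡ 67 (mod 89)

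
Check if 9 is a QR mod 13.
By Euler's criterion: 9^{6} ≡ 1 (mod 13). Since this equals 1, 9 is a QR.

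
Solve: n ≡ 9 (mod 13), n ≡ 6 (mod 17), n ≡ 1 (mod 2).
M = 13 × 17 × 2 = 442. M₁ = 34, y₁ ≡ 5 (mod 13). M₂ = 26, y₂ ≡ 2 (mod 17). M₃ = 221, y₃ ≡ 1 (mod 2). n = 9×34×5 + 6×26×2 + 1×221×1 ≡ 295 (mod 442)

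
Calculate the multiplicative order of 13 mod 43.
Powers of 13 mod 43: 13^1≡13, 13^2≡40, 13^3≡4, 13^4≡9, 13^5≡31, 13^6≡16, 13^7≡36, 13^8≡38, 13^9≡21, 13^10≡15, 13^11≡23, 13^12≡41, 13^13≡17, 13^14≡6, 13^15≡35, 13^16≡25, 13^17≡24, 13^18≡11, 13^19≡14, 13^20≡10, 13^21≡1. Order = 21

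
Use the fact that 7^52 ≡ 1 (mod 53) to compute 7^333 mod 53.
By Fermat: 7^{52} ≡ 1 (mod 53). 333 ≡ 21 (mod 52). So 7^{333} ≡ 7^{21} ≡ 9 (mod 53)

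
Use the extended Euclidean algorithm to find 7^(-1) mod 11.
Extended GCD: 7(-3) + 11(2) = 1. So 7^(-1) ≡ 8 ≡ 8 (mod 11). Verify: 7 × 8 = 56 ≡ 1 (mod 11)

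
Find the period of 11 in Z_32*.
Powers of 11 mod 32: 11^1≡11, 11^2≡25, 11^3≡19, 11^4≡17, 11^5≡27, 11^6≡9, 11^7≡3, 11^8≡1. Order = 8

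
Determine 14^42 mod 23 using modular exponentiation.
Using Fermat: 14^{22} ≡ 1 (mod 23). 42 ≡ 20 (mod 22). So 14^{42} ≡ 14^{20} ≡ 2 (mod 23)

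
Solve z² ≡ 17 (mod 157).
The square roots of 17 mod 157 are 71 and 86. Verify: 71² = 5041 ≡ 17 (mod 157)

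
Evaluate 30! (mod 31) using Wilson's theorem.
By Wilson's theorem, (30)! ≡ -1 ≡ 30 (mod 31)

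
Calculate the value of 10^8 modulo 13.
8 = 8 (binary 1000). Repeated squaring mod 13: 10^1 ≡ 10; 10^2 ≡ 10² = 100 ≡ 9; 10^4 ≡ 9² = 81 ≡ 3; 10^8 ≡ 3² = 9 ≡ 9. So 10^8 ≡ 9 (mod 13).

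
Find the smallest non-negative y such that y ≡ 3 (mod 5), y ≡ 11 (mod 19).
68

Using the Chinese Remainder Theorem:
M = product of moduli = 95
For equation 1: M_1 = 19, 19 ≡ 4 (mod 5), inverse of 19 mod 5 is 4 (check: 4 × 4 = 16 ≡ 1 (mod 5))
For equation 2: M_2 = 5, 5 ≡ 5 (mod 19), inverse of 5 mod 19 is 4 (check: 5 × 4 = 20 ≡ 1 (mod 19))
Combine: y ≡ Σ r_i×M_i×(M_i⁻¹ mod m_i) = 3×19×4 + 11×5×4 = 228 + 220 = 448
448 mod 95 = 68
y ≡ 68 (mod 95)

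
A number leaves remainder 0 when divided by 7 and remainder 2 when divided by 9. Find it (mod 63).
M = 7 × 9 = 63. M₁ = 9, y₁ ≡ 4 (mod 7). M₂ = 7, y₂ ≡ 4 (mod 9). k = 0×9×4 + 2×7×4 ≡ 56 (mod 63)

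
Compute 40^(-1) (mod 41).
40^(-1) ≡ 40 (mod 41). Verification: 40 × 40 = 1600 ≡ 1 (mod 41)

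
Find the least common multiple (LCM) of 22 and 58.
638

First find GCD(22, 58) using the Euclidean algorithm:
22 = 0 × 58 + 22
58 = 2 × 22 + 14
22 = 1 × 14 + 8
14 = 1 × 8 + 6
8 = 1 × 6 + 2
6 = 3 × 2 + 0
GCD(22, 58) = 2

LCM formula: LCM(a, b) = (a × b) / GCD(a, b)
LCM(22, 58) = (22 × 58) / 2
LCM(22, 58) = 1276 / 2
LCM(22, 58) = 638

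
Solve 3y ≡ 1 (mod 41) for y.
14

Using Extended Euclidean Algorithm:
gcd(3, 41) = 1
Bezout coefficients: 3 × 14 + 41 × -1 = 1
So 3 × 14 ≡ 1 (mod 41)
The inverse is 14 mod 41 = 14
Verification: 3 × 14 = 42 = 1 × 41 + 1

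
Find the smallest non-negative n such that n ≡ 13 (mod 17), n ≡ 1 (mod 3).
13

Using the Chinese Remainder Theorem:
M = product of moduli = 51
For equation 1: M_1 = 3, 3 ≡ 3 (mod 17), inverse of 3 mod 17 is 6 (check: 3 × 6 = 18 ≡ 1 (mod 17))
For equation 2: M_2 = 17, 17 ≡ 2 (mod 3), inverse of 17 mod 3 is 2 (check: 2 × 2 = 4 ≡ 1 (mod 3))
Combine: n ≡ Σ r_i×M_i×(M_i⁻¹ mod m_i) = 13×3×6 + 1×17×2 = 234 + 34 = 268
268 mod 51 = 13
n ≡ 13 (mod 51)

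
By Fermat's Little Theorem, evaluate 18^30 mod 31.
By Fermat's Little Theorem, 18^{30} ≡ 1 (mod 31) since 31 is prime and gcd(18, 31) = 1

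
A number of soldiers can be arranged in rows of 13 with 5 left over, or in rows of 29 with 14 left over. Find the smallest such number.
M = 13 × 29 = 377. M₁ = 29, y₁ ≡ 9 (mod 13). M₂ = 13, y₂ ≡ 9 (mod 29). k = 5×29×9 + 14×13×9 ≡ 304 (mod 377). The smallest positive such number is 304.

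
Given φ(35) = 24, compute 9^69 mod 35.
By Euler: 9^{24} ≡ 1 (mod 35) since gcd(9, 35) = 1. 69 = 2×24 + 21. So 9^{69} ≡ 9^{21} ≡ 29 (mod 35)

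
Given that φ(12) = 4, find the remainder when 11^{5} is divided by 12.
By Euler: 11^{4} ≡ 1 (mod 12) since gcd(11, 12) = 1. 5 = 1×4 + 1. So 11^{5} ≡ 11^{1} ≡ 11 (mod 12)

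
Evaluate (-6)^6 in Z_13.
(-6) ≡ 7 (mod 13). 6 = 4 + 2 (binary 110). Repeated squaring mod 13: 7^1 ≡ 7; 7^2 ≡ 7² = 49 ≡ 10; 7^4 ≡ 10² = 100 ≡ 9. Multiply: (-6)^6 ≡ 7^4 × 7^2 ≡ 9 × 10 (mod 13): 9 × 10 = 90 ≡ 12. So (-6)^6 ≡ 12 (mod 13).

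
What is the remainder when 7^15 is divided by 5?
Using Fermat: 7^{4} ≡ 1 (mod 5). 15 ≡ 3 (mod 4). So 7^{15} ≡ 7^{3} ≡ 3 (mod 5)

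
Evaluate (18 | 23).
(18/23) = 18^{11} mod 23 = 1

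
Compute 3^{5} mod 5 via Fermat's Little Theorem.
3

By Fermat's Little Theorem, a^(p-1) ≡ 1 (mod p) for prime p and gcd(a, p) = 1
Here p = 5, so 3^4 ≡ 1 (mod 5)
We can reduce the exponent: 5 mod 4 = 1
So 3^5 ≡ 3^1 (mod 5)
Computing: 3^1 mod 5 = 3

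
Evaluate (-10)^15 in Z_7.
Using Fermat: (-10)^{6} ≡ 1 (mod 7). 15 ≡ 3 (mod 6). So (-10)^{15} ≡ (-10)^{3} ≡ 1 (mod 7)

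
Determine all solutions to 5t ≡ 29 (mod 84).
73

Since gcd(5, 84) = 1 divides 29, a solution exists.
Multiply both sides by the inverse of 5 mod 84:
  5^(-1) mod 84 = 17
  x ≡ 17 × 29 ≡ 493 ≡ 73 (mod 84)
Verification: 5 × 73 = 365 = 4 × 84 + 29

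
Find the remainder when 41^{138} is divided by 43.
By Fermat: 41^{42} ≡ 1 (mod 43). 138 = 3×42 + 12. So 41^{138} ≡ 41^{12} ≡ 11 (mod 43)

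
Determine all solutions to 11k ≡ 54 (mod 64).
34

Since gcd(11, 64) = 1 divides 54, a solution exists.
Multiply both sides by the inverse of 11 mod 64:
  11^(-1) mod 64 = 35
  x ≡ 35 × 54 ≡ 1890 ≡ 34 (mod 64)
Verification: 11 × 34 = 374 = 5 × 64 + 54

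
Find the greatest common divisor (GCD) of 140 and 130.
10

Using the Euclidean algorithm:
140 = 1 × 130 + 10
130 = 13 × 10 + 0

GCD(140, 130) = 10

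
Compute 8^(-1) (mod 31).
8^(-1) ≡ 4 (mod 31). Verification: 8 × 4 = 32 ≡ 1 (mod 31)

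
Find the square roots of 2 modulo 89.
The square roots of 2 mod 89 are 64 and 25. Verify: 64² = 4096 ≡ 2 (mod 89)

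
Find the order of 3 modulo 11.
Powers of 3 mod 11: 3^1≡3, 3^2≡9, 3^3≡5, 3^4≡4, 3^5≡1. Order = 5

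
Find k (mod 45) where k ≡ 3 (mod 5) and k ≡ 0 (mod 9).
M = 5 × 9 = 45. M₁ = 9, y₁ ≡ 4 (mod 5). M₂ = 5, y₂ ≡ 2 (mod 9). k = 3×9×4 + 0×5×2 ≡ 18 (mod 45)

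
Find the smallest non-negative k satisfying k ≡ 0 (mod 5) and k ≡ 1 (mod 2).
M = 5 × 2 = 10. M₁ = 2, y₁ ≡ 3 (mod 5). M₂ = 5, y₂ ≡ 1 (mod 2). k = 0×2×3 + 1×5×1 ≡ 5 (mod 10)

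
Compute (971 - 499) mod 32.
24

(971 - 499) = 472
472 mod 32 = 24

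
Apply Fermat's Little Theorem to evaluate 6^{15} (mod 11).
10

By Fermat's Little Theorem, a^(p-1) ≡ 1 (mod p) for prime p and gcd(a, p) = 1
Here p = 11, so 6^10 ≡ 1 (mod 11)
We can reduce the exponent: 15 mod 10 = 5
So 6^15 ≡ 6^5 (mod 11)
Computing: 6^5 mod 11 = 10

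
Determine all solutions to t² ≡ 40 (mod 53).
The square roots of 40 mod 53 are 27 and 26. Verify: 27² = 729 ≡ 40 (mod 53)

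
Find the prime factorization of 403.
13 × 31

Divide by primes starting from smallest:
403 ÷ 13 = 31
31 ÷ 31 = 1

403 = 13 × 31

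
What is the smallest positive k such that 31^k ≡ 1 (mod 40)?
Powers of 31 mod 40: 31^1≡31, 31^2≡1. Order = 2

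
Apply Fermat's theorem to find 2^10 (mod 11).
By Fermat's Little Theorem, 2^{10} ≡ 1 (mod 11) since 11 is prime and gcd(2, 11) = 1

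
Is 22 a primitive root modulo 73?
No

To verify, check if 22^(72/q) ≢ 1 (mod 73) for each prime divisor q of 72
Divisors of 72 = 72: [1, 2, 3, 4, 6, 8, 9, 12, 18, 24, 36, 72]
  22^(72/2) = 22^36 ≡ 72 (mod 73)
  22^(72/3) = 22^24 ≡ 1 (mod 73)
Conclusion: 22 is not a primitive root modulo 73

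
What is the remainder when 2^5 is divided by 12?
5 = 4 + 1 (binary 101). Repeated squaring mod 12: 2^1 ≡ 2; 2^2 ≡ 2² = 4 ≡ 4; 2^4 ≡ 4² = 16 ≡ 4. Multiply: 2^5 = 2^4 × 2^1 ≡ 4 × 2 (mod 12): 4 × 2 = 8 ≡ 8. So 2^5 ≡ 8 (mod 12).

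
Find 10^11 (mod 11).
Using Fermat: 10^{10} ≡ 1 (mod 11). 11 ≡ 1 (mod 10). So 10^{11} ≡ 10^{1} ≡ 10 (mod 11)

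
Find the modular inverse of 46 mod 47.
46^(-1) ≡ 46 (mod 47). Verification: 46 × 46 = 2116 ≡ 1 (mod 47)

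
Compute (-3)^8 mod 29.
(-3) ≡ 26 (mod 29). 8 = 8 (binary 1000). Repeated squaring mod 29: 26^1 ≡ 26; 26^2 ≡ 26² = 676 ≡ 9; 26^4 ≡ 9² = 81 ≡ 23; 26^8 ≡ 23² = 529 ≡ 7. So (-3)^8 ≡ 7 (mod 29).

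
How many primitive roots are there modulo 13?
4

The number of primitive roots modulo p is φ(p-1) = φ(12)
φ(12) = 4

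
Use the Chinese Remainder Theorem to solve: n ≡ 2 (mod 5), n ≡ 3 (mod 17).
37

Using the Chinese Remainder Theorem:
M = product of moduli = 85
For equation 1: M_1 = 17, 17 ≡ 2 (mod 5), inverse of 17 mod 5 is 3 (check: 2 × 3 = 6 ≡ 1 (mod 5))
For equation 2: M_2 = 5, 5 ≡ 5 (mod 17), inverse of 5 mod 17 is 7 (check: 5 × 7 = 35 ≡ 1 (mod 17))
Combine: n ≡ Σ r_i×M_i×(M_i⁻¹ mod m_i) = 2×17×3 + 3×5×7 = 102 + 105 = 207
207 mod 85 = 37
n ≡ 37 (mod 85)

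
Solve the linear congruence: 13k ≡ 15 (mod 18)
15

Since gcd(13, 18) = 1 divides 15, a solution exists.
Multiply both sides by the inverse of 13 mod 18:
  13^(-1) mod 18 = 7
  x ≡ 7 × 15 ≡ 105 ≡ 15 (mod 18)
Verification: 13 × 15 = 195 = 10 × 18 + 15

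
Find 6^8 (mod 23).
8 = 8 (binary 1000). Repeated squaring mod 23: 6^1 ≡ 6; 6^2 ≡ 6² = 36 ≡ 13; 6^4 ≡ 13² = 169 ≡ 8; 6^8 ≡ 8² = 64 ≡ 18. So 6^8 ≡ 18 (mod 23).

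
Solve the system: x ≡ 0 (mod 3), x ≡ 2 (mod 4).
M = 3 × 4 = 12. M₁ = 4, y₁ ≡ 1 (mod 3). M₂ = 3, y₂ ≡ 3 (mod 4). x = 0×4×1 + 2×3×3 ≡ 6 (mod 12)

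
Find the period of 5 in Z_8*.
Powers of 5 mod 8: 5^1≡5, 5^2≡1. Order = 2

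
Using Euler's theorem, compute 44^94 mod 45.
By Euler: 44^{24} ≡ 1 (mod 45) since gcd(44, 45) = 1. 94 = 3×24 + 22. So 44^{94} ≡ 44^{22} ≡ 1 (mod 45)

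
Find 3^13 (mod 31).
Using repeated squaring. 13 = 8 + 4 + 1 (binary 1101). Repeated squaring mod 31: 3^1 ≡ 3; 3^2 ≡ 3² = 9 ≡ 9; 3^4 ≡ 9² = 81 ≡ 19; 3^8 ≡ 19² = 361 ≡ 20. Multiply: 3^13 = 3^8 × 3^4 × 3^1 ≡ 20 × 19 × 3 (mod 31): 20 × 19 = 380 ≡ 8; 8 × 3 = 24 ≡ 24. So 3^13 ≡ 24 (mod 31).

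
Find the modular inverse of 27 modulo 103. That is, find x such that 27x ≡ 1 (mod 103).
42

Using Extended Euclidean Algorithm:
gcd(27, 103) = 1
Bezout coefficients: 27 × 42 + 103 × -11 = 1
So 27 × 42 ≡ 1 (mod 103)
The inverse is 42 mod 103 = 42
Verification: 27 × 42 = 1134 = 11 × 103 + 1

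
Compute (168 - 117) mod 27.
24

(168 - 117) = 51
51 mod 27 = 24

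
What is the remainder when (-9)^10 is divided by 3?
(-9) ≡ 0 (mod 3). 10 = 8 + 2 (binary 1010). Repeated squaring mod 3: 0^1 ≡ 0; 0^2 ≡ 0² = 0 ≡ 0; 0^4 ≡ 0² = 0 ≡ 0; 0^8 ≡ 0² = 0 ≡ 0. Multiply: (-9)^10 ≡ 0^8 × 0^2 ≡ 0 × 0 (mod 3): 0 × 0 = 0 ≡ 0. So (-9)^10 ≡ 0 (mod 3).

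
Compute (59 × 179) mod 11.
1

(59 × 179) = 10561
10561 mod 11 = 1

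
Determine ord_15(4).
Powers of 4 mod 15: 4^1≡4, 4^2≡1. Order = 2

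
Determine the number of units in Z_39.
24

Prime factorization: 39 = 3 × 13
Using the formula φ(n) = n × Π(1 - 1/p) for each prime factor p:
φ(39) = 39 × (1 - 1/3) × (1 - 1/13)
φ(39) = 24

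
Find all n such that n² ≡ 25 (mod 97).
The square roots of 25 mod 97 are 92 and 5. Verify: 92² = 8464 ≡ 25 (mod 97)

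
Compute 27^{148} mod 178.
81

Using successive squaring:
Binary expansion of 148: 10010100
Powers of 27 mod 178 (each is the square of the previous):
  27^1 ≡ 27 (mod 178)
  27^2 ≡ 27² = 729 ≡ 17 (mod 178)
  27^4 ≡ 17² = 289 ≡ 111 (mod 178)
  27^8 ≡ 111² = 12321 ≡ 39 (mod 178)
  27^16 ≡ 39² = 1521 ≡ 97 (mod 178)
  27^32 ≡ 97² = 9409 ≡ 153 (mod 178)
  27^64 ≡ 153² = 23409 ≡ 91 (mod 178)
  27^128 ≡ 91² = 8281 ≡ 93 (mod 178)
148 = 128 + 16 + 4, so 27^148 = 27^128 × 27^16 × 27^4 ≡ 93 × 97 × 111 (mod 178)
Multiplying step by step:
  93 × 97 = 9021 ≡ 121 (mod 178)
  121 × 111 = 13431 ≡ 81 (mod 178)
Result: 27^148 ≡ 81 (mod 178)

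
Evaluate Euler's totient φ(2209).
2162

Prime factorization: 2209 = 47^2
Using the formula φ(n) = n × Π(1 - 1/p) for each prime factor p:
φ(2209) = 2209 × (1 - 1/47)
φ(2209) = 2162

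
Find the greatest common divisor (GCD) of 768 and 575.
1

Using the Euclidean algorithm:
768 = 1 × 575 + 193
575 = 2 × 193 + 189
193 = 1 × 189 + 4
189 = 47 × 4 + 1
4 = 4 × 1 + 0

GCD(768, 575) = 1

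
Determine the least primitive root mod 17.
p - 1 = 16 has prime divisors 2. h is a primitive root mod 17 iff h^(16/q) ≢ 1 (mod 17) for each such q.
h = 2: 2^8 ≡ 1 (mod 17); 2^8 ≡ 1, so not a primitive root.
h = 3: 3^8 ≡ 16 (mod 17); none is 1, so 3 has order 16 and is a primitive root.
The smallest primitive root mod 17 is g = 3.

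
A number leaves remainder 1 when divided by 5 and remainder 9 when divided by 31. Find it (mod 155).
M = 5 × 31 = 155. M₁ = 31, y₁ ≡ 1 (mod 5). M₂ = 5, y₂ ≡ 25 (mod 31). y = 1×31×1 + 9×5×25 ≡ 71 (mod 155)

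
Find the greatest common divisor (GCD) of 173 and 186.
1

Using the Euclidean algorithm:
173 = 0 × 186 + 173
186 = 1 × 173 + 13
173 = 13 × 13 + 4
13 = 3 × 4 + 1
4 = 4 × 1 + 0

GCD(173, 186) = 1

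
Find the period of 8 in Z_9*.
Powers of 8 mod 9: 8^1≡8, 8^2≡1. Order = 2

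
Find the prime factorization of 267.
3 × 89

Divide by primes starting from smallest:
267 ÷ 3 = 89
89 ÷ 89 = 1

267 = 3 × 89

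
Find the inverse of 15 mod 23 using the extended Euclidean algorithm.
Extended GCD: 15(-3) + 23(2) = 1. So 15^(-1) ≡ 20 ≡ 20 (mod 23). Verify: 15 × 20 = 300 ≡ 1 (mod 23)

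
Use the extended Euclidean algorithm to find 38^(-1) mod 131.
Extended GCD: 38(-31) + 131(9) = 1. So 38^(-1) ≡ 100 ≡ 100 (mod 131). Verify: 38 × 100 = 3800 ≡ 1 (mod 131)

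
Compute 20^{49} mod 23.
10

Using successive squaring:
Binary expansion of 49: 110001
Powers of 20 mod 23 (each is the square of the previous):
  20^1 ≡ 20 (mod 23)
  20^2 ≡ 20² = 400 ≡ 9 (mod 23)
  20^4 ≡ 9² = 81 ≡ 12 (mod 23)
  20^8 ≡ 12² = 144 ≡ 6 (mod 23)
  20^16 ≡ 6² = 36 ≡ 13 (mod 23)
  20^32 ≡ 13² = 169 ≡ 8 (mod 23)
49 = 32 + 16 + 1, so 20^49 = 20^32 × 20^16 × 20^1 ≡ 8 × 13 × 20 (mod 23)
Multiplying step by step:
  8 × 13 = 104 ≡ 12 (mod 23)
  12 × 20 = 240 ≡ 10 (mod 23)
Result: 20^49 ≡ 10 (mod 23)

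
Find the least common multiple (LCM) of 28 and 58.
812

First find GCD(28, 58) using the Euclidean algorithm:
28 = 0 × 58 + 28
58 = 2 × 28 + 2
28 = 14 × 2 + 0
GCD(28, 58) = 2

LCM formula: LCM(a, b) = (a × b) / GCD(a, b)
LCM(28, 58) = (28 × 58) / 2
LCM(28, 58) = 1624 / 2
LCM(28, 58) = 812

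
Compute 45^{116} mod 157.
39

Using successive squaring:
Binary expansion of 116: 1110100
Powers of 45 mod 157 (each is the square of the previous):
  45^1 ≡ 45 (mod 157)
  45^2 ≡ 45² = 2025 ≡ 141 (mod 157)
  45^4 ≡ 141² = 19881 ≡ 99 (mod 157)
  45^8 ≡ 99² = 9801 ≡ 67 (mod 157)
  45^16 ≡ 67² = 4489 ≡ 93 (mod 157)
  45^32 ≡ 93² = 8649 ≡ 14 (mod 157)
  45^64 ≡ 14² = 196 ≡ 39 (mod 157)
116 = 64 + 32 + 16 + 4, so 45^116 = 45^64 × 45^32 × 45^16 × 45^4 ≡ 39 × 14 × 93 × 99 (mod 157)
Multiplying step by step:
  39 × 14 = 546 ≡ 75 (mod 157)
  75 × 93 = 6975 ≡ 67 (mod 157)
  67 × 99 = 6633 ≡ 39 (mod 157)
Result: 45^116 ≡ 39 (mod 157)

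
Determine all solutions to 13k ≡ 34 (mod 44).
6

Since gcd(13, 44) = 1 divides 34, a solution exists.
Multiply both sides by the inverse of 13 mod 44:
  13^(-1) mod 44 = 17
  x ≡ 17 × 34 ≡ 578 ≡ 6 (mod 44)
Verification: 13 × 6 = 78 = 1 × 44 + 34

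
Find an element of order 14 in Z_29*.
4 has order 14 mod 29 since 4^{14} ≡ 1 (mod 29) and no smaller power works.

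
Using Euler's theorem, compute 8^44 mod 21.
By Euler: 8^{12} ≡ 1 (mod 21) since gcd(8, 21) = 1. 44 = 3×12 + 8. So 8^{44} ≡ 8^{8} ≡ 1 (mod 21)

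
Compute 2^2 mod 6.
2 = 2 (binary 10). Repeated squaring mod 6: 2^1 ≡ 2; 2^2 ≡ 2² = 4 ≡ 4. So 2^2 ≡ 4 (mod 6).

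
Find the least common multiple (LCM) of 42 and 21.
42

First find GCD(42, 21) using the Euclidean algorithm:
42 = 2 × 21 + 0
GCD(42, 21) = 21

LCM formula: LCM(a, b) = (a × b) / GCD(a, b)
LCM(42, 21) = (42 × 21) / 21
LCM(42, 21) = 882 / 21
LCM(42, 21) = 42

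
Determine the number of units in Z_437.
396

Prime factorization: 437 = 19 × 23
Using the formula φ(n) = n × Π(1 - 1/p) for each prime factor p:
φ(437) = 437 × (1 - 1/19) × (1 - 1/23)
φ(437) = 396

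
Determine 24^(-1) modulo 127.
24^(-1) ≡ 90 (mod 127). Verification: 24 × 90 = 2160 ≡ 1 (mod 127)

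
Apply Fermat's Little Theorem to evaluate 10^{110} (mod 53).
49

By Fermat's Little Theorem, a^(p-1) ≡ 1 (mod p) for prime p and gcd(a, p) = 1
Here p = 53, so 10^52 ≡ 1 (mod 53)
We can reduce the exponent: 110 mod 52 = 6
So 10^110 ≡ 10^6 (mod 53)
Computing: 10^6 mod 53 = 49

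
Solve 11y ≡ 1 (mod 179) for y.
11^(-1) ≡ 114 (mod 179). Verification: 11 × 114 = 1254 ≡ 1 (mod 179)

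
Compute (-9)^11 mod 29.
Using repeated squaring. (-9) ≡ 20 (mod 29). 11 = 8 + 2 + 1 (binary 1011). Repeated squaring mod 29: 20^1 ≡ 20; 20^2 ≡ 20² = 400 ≡ 23; 20^4 ≡ 23² = 529 ≡ 7; 20^8 ≡ 7² = 49 ≡ 20. Multiply: (-9)^11 ≡ 20^8 × 20^2 × 20^1 ≡ 20 × 23 × 20 (mod 29): 20 × 23 = 460 ≡ 25; 25 × 20 = 500 ≡ 7. So (-9)^11 ≡ 7 (mod 29).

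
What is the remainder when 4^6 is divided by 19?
6 = 4 + 2 (binary 110). Repeated squaring mod 19: 4^1 ≡ 4; 4^2 ≡ 4² = 16 ≡ 16; 4^4 ≡ 16² = 256 ≡ 9. Multiply: 4^6 = 4^4 × 4^2 ≡ 9 × 16 (mod 19): 9 × 16 = 144 ≡ 11. So 4^6 ≡ 11 (mod 19).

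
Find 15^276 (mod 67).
Using Fermat: 15^{66} ≡ 1 (mod 67). 276 ≡ 12 (mod 66). So 15^{276} ≡ 15^{12} ≡ 15 (mod 67)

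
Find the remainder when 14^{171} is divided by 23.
By Fermat: 14^{22} ≡ 1 (mod 23). 171 = 7×22 + 17. So 14^{171} ≡ 14^{17} ≡ 20 (mod 23)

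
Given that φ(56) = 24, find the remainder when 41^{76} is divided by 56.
By Euler: 41^{24} ≡ 1 (mod 56) since gcd(41, 56) = 1. 76 = 3×24 + 4. So 41^{76} ≡ 41^{4} ≡ 1 (mod 56)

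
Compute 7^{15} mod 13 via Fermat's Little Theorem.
5

By Fermat's Little Theorem, a^(p-1) ≡ 1 (mod p) for prime p and gcd(a, p) = 1
Here p = 13, so 7^12 ≡ 1 (mod 13)
We can reduce the exponent: 15 mod 12 = 3
So 7^15 ≡ 7^3 (mod 13)
Computing: 7^3 mod 13 = 5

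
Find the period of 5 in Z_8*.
Powers of 5 mod 8: 5^1≡5, 5^2≡1. Order = 2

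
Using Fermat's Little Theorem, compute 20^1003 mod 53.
By Fermat: 20^{52} ≡ 1 (mod 53). 1003 ≡ 15 (mod 52). So 20^{1003} ≡ 20^{15} ≡ 22 (mod 53)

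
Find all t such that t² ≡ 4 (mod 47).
The square roots of 4 mod 47 are 2 and 45. Verify: 2² = 4 ≡ 4 (mod 47)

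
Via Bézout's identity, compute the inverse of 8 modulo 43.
Extended GCD: 8(-16) + 43(3) = 1. So 8^(-1) ≡ 27 ≡ 27 (mod 43). Verify: 8 × 27 = 216 ≡ 1 (mod 43)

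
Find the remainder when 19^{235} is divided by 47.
By Fermat: 19^{46} ≡ 1 (mod 47). 235 = 5×46 + 5. So 19^{235} ≡ 19^{5} ≡ 45 (mod 47)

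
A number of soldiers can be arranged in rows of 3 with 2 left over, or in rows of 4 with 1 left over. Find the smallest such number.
M = 3 × 4 = 12. M₁ = 4, y₁ ≡ 1 (mod 3). M₂ = 3, y₂ ≡ 3 (mod 4). r = 2×4×1 + 1×3×3 ≡ 5 (mod 12). The smallest positive such number is 5.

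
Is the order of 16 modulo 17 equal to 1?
No, the actual order is 2, not 1.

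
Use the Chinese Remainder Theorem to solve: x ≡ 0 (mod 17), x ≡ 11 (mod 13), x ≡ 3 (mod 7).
1207

Using the Chinese Remainder Theorem:
M = product of moduli = 1547
For equation 1: M_1 = 91, 91 ≡ 6 (mod 17), inverse of 91 mod 17 is 3 (check: 6 × 3 = 18 ≡ 1 (mod 17))
For equation 2: M_2 = 119, 119 ≡ 2 (mod 13), inverse of 119 mod 13 is 7 (check: 2 × 7 = 14 ≡ 1 (mod 13))
For equation 3: M_3 = 221, 221 ≡ 4 (mod 7), inverse of 221 mod 7 is 2 (check: 4 × 2 = 8 ≡ 1 (mod 7))
Combine: x ≡ Σ r_i×M_i×(M_i⁻¹ mod m_i) = 0×91×3 + 11×119×7 + 3×221×2 = 0 + 9163 + 1326 = 10489
10489 mod 1547 = 1207
x ≡ 1207 (mod 1547)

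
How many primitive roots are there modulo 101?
40

The number of primitive roots modulo p is φ(p-1) = φ(100)
φ(100) = 40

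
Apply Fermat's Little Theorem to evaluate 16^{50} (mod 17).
1

By Fermat's Little Theorem, a^(p-1) ≡ 1 (mod p) for prime p and gcd(a, p) = 1
Here p = 17, so 16^16 ≡ 1 (mod 17)
We can reduce the exponent: 50 mod 16 = 2
So 16^50 ≡ 16^2 (mod 17)
Computing: 16^2 mod 17 = 1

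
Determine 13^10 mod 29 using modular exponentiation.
10 = 8 + 2 (binary 1010). Repeated squaring mod 29: 13^1 ≡ 13; 13^2 ≡ 13² = 169 ≡ 24; 13^4 ≡ 24² = 576 ≡ 25; 13^8 ≡ 25² = 625 ≡ 16. Multiply: 13^10 = 13^8 × 13^2 ≡ 16 × 24 (mod 29): 16 × 24 = 384 ≡ 7. So 13^10 ≡ 7 (mod 29).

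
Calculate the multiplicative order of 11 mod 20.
Powers of 11 mod 20: 11^1≡11, 11^2≡1. Order = 2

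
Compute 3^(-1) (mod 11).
3^(-1) ≡ 4 (mod 11). Verification: 3 × 4 = 12 ≡ 1 (mod 11)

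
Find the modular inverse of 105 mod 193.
105^(-1) ≡ 125 (mod 193). Verification: 105 × 125 = 13125 ≡ 1 (mod 193)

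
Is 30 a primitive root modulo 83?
No

To verify, check if 30^(82/q) ≢ 1 (mod 83) for each prime divisor q of 82
Divisors of 82 = 82: [1, 2, 41, 82]
  30^(82/41) = 30^2 ≡ 70 (mod 83)
  30^(82/2) = 30^41 ≡ 1 (mod 83)
Conclusion: 30 is not a primitive root modulo 83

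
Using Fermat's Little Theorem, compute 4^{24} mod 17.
1

By Fermat's Little Theorem, a^(p-1) ≡ 1 (mod p) for prime p and gcd(a, p) = 1
Here p = 17, so 4^16 ≡ 1 (mod 17)
We can reduce the exponent: 24 mod 16 = 8
So 4^24 ≡ 4^8 (mod 17)
Computing: 4^8 mod 17 = 1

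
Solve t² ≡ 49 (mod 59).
The square roots of 49 mod 59 are 7 and 52. Verify: 7² = 49 ≡ 49 (mod 59)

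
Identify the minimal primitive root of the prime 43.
p - 1 = 42 has prime divisors 2, 3, 7. h is a primitive root mod 43 iff h^(42/q) ≢ 1 (mod 43) for each such q.
h = 2: 2^21 ≡ 42, 2^14 ≡ 1, 2^6 ≡ 21 (mod 43); 2^14 ≡ 1, so not a primitive root.
h = 3: 3^21 ≡ 42, 3^14 ≡ 36, 3^6 ≡ 41 (mod 43); none is 1, so 3 has order 42 and is a primitive root.
The smallest primitive root mod 43 is g = 3.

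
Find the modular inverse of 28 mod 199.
28^(-1) ≡ 64 (mod 199). Verification: 28 × 64 = 1792 ≡ 1 (mod 199)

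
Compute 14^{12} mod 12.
4

Using successive squaring:
Binary expansion of 12: 1100
Powers of 14 mod 12 (each is the square of the previous):
  14^1 ≡ 2 (mod 12)
  14^2 ≡ 2² = 4 ≡ 4 (mod 12)
  14^4 ≡ 4² = 16 ≡ 4 (mod 12)
  14^8 ≡ 4² = 16 ≡ 4 (mod 12)
12 = 8 + 4, so 14^12 = 14^8 × 14^4 ≡ 4 × 4 (mod 12)
Multiplying step by step:
  4 × 4 = 16 ≡ 4 (mod 12)
Result: 14^12 ≡ 4 (mod 12)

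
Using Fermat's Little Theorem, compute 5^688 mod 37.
By Fermat: 5^{36} ≡ 1 (mod 37). 688 ≡ 4 (mod 36). So 5^{688} ≡ 5^{4} ≡ 33 (mod 37)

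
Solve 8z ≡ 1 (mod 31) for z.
8^(-1) ≡ 4 (mod 31). Verification: 8 × 4 = 32 ≡ 1 (mod 31)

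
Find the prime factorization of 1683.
3^2 × 11 × 17

Divide by primes starting from smallest:
1683 ÷ 3 = 561
561 ÷ 3 = 187
187 ÷ 11 = 17
17 ÷ 17 = 1

1683 = 3^2 × 11 × 17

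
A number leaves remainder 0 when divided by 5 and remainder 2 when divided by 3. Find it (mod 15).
M = 5 × 3 = 15. M₁ = 3, y₁ ≡ 2 (mod 5). M₂ = 5, y₂ ≡ 2 (mod 3). x = 0×3×2 + 2×5×2 ≡ 5 (mod 15)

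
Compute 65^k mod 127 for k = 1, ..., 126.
g^1, g^2, ..., g^{126} mod 127: {65, 34, 51, 13, 83, 61, 28, 42, 63, 31, 110, 38, 57, 22, 33, 113, 106, 32, 48, 72, 108, 35, 116, 47, 7, 74, 111, 103, 91, 73, 46, 69, 40, 60, 90, 8, 12, 18, 27, 104, 29, 107, 97, 82, 123, 121, 118, 50, 75, 49, 10, 15, 86, 2, 3, 68, 102, 26, 39, 122, 56, 84, 126, 62, 93, 76, 114, 44, 66, 99, 85, 64, 96, 17, 89, 70, 105, 94, 14, 21, 95, 79, 55, 19, 92, 11, 80, 120, 53, 16, 24, 36, 54, 81, 58, 87, 67, 37, 119, 115, 109, 100, 23, 98, 20, 30, 45, 4, 6, 9, 77, 52, 78, 117, 112, 41, 125, 124, 59, 25, 101, 88, 5, 71, 43, 1}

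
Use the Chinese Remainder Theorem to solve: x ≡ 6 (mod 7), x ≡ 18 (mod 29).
76

Using the Chinese Remainder Theorem:
M = product of moduli = 203
For equation 1: M_1 = 29, 29 ≡ 1 (mod 7), inverse of 29 mod 7 is 1 (check: 1 × 1 = 1 ≡ 1 (mod 7))
For equation 2: M_2 = 7, 7 ≡ 7 (mod 29), inverse of 7 mod 29 is 25 (check: 7 × 25 = 175 ≡ 1 (mod 29))
Combine: x ≡ Σ r_i×M_i×(M_i⁻¹ mod m_i) = 6×29×1 + 18×7×25 = 174 + 3150 = 3324
3324 mod 203 = 76
x ≡ 76 (mod 203)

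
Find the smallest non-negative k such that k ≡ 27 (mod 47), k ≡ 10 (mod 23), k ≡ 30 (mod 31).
309

Using the Chinese Remainder Theorem:
M = product of moduli = 33511
For equation 1: M_1 = 713, 713 ≡ 8 (mod 47), inverse of 713 mod 47 is 6 (check: 8 × 6 = 48 ≡ 1 (mod 47))
For equation 2: M_2 = 1457, 1457 ≡ 8 (mod 23), inverse of 1457 mod 23 is 3 (check: 8 × 3 = 24 ≡ 1 (mod 23))
For equation 3: M_3 = 1081, 1081 ≡ 27 (mod 31), inverse of 1081 mod 31 is 23 (check: 27 × 23 = 621 ≡ 1 (mod 31))
Combine: k ≡ Σ r_i×M_i×(M_i⁻¹ mod m_i) = 27×713×6 + 10×1457×3 + 30×1081×23 = 115506 + 43710 + 745890 = 905106
905106 mod 33511 = 309
k ≡ 309 (mod 33511)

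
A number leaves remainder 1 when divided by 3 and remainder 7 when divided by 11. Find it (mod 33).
M = 3 × 11 = 33. M₁ = 11, y₁ ≡ 2 (mod 3). M₂ = 3, y₂ ≡ 4 (mod 11). m = 1×11×2 + 7×3×4 ≡ 7 (mod 33)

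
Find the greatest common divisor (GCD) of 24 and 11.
1

Using the Euclidean algorithm:
24 = 2 × 11 + 2
11 = 5 × 2 + 1
2 = 2 × 1 + 0

GCD(24, 11) = 1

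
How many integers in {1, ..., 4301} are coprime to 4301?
3520

Prime factorization: 4301 = 11 × 17 × 23
Using the formula φ(n) = n × Π(1 - 1/p) for each prime factor p:
φ(4301) = 4301 × (1 - 1/11) × (1 - 1/17) × (1 - 1/23)
φ(4301) = 3520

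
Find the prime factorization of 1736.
2^3 × 7 × 31

Divide by primes starting from smallest:
1736 ÷ 2 = 868
868 ÷ 2 = 434
434 ÷ 2 = 217
217 ÷ 7 = 31
31 ÷ 31 = 1

1736 = 2^3 × 7 × 31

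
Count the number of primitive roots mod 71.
Number of primitive roots mod 71 = φ(70) = 24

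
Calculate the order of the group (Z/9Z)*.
6

Prime factorization: 9 = 3^2
Using the formula φ(n) = n × Π(1 - 1/p) for each prime factor p:
φ(9) = 9 × (1 - 1/3)
φ(9) = 6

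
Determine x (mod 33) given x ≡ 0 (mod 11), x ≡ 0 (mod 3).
0

Using the Chinese Remainder Theorem:
M = product of moduli = 33
For equation 1: M_1 = 3, 3 ≡ 3 (mod 11), inverse of 3 mod 11 is 4 (check: 3 × 4 = 12 ≡ 1 (mod 11))
For equation 2: M_2 = 11, 11 ≡ 2 (mod 3), inverse of 11 mod 3 is 2 (check: 2 × 2 = 4 ≡ 1 (mod 3))
Combine: x ≡ Σ r_i×M_i×(M_i⁻¹ mod m_i) = 0×3×4 + 0×11×2 = 0 + 0 = 0
0 mod 33 = 0
x ≡ 0 (mod 33)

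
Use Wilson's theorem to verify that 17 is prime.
(16)! mod 17 = 16. Since this equals -1 (mod 17), Wilson confirms 17 is prime.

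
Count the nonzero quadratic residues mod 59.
For prime 59, there are (p-1)/2 = (59-1)/2 = 29 quadratic residues (excluding 0).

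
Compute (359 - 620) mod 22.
3

(359 - 620) = -261
-261 mod 22 = 3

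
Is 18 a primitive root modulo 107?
p - 1 = 106 has prime divisors 2, 53. Check 18^(106/q) mod 107 for each: 18^(106/2) = 18^53 ≡ 106, 18^(106/53) = 18^2 ≡ 3 (mod 107). None of these is 1, so 18 has order 106 = φ(107), so it is a primitive root mod 107.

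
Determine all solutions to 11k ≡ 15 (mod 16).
13

Since gcd(11, 16) = 1 divides 15, a solution exists.
Multiply both sides by the inverse of 11 mod 16:
  11^(-1) mod 16 = 3
  x ≡ 3 × 15 ≡ 45 ≡ 13 (mod 16)
Verification: 11 × 13 = 143 = 8 × 16 + 15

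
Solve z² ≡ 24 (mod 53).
The square roots of 24 mod 53 are 36 and 17. Verify: 36² = 1296 ≡ 24 (mod 53)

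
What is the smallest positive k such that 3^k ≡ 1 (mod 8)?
Powers of 3 mod 8: 3^1≡3, 3^2≡1. Order = 2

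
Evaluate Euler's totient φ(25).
20

Prime factorization: 25 = 5^2
Using the formula φ(n) = n × Π(1 - 1/p) for each prime factor p:
φ(25) = 25 × (1 - 1/5)
φ(25) = 20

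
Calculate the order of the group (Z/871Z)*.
792

Prime factorization: 871 = 13 × 67
Using the formula φ(n) = n × Π(1 - 1/p) for each prime factor p:
φ(871) = 871 × (1 - 1/13) × (1 - 1/67)
φ(871) = 792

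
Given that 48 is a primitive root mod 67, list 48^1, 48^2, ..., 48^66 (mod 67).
g^1, g^2, ..., g^{66} mod 67: {48, 26, 42, 6, 20, 22, 51, 36, 53, 65, 38, 15, 50, 55, 27, 23, 32, 62, 28, 4, 58, 37, 34, 24, 13, 21, 3, 10, 11, 59, 18, 60, 66, 19, 41, 25, 61, 47, 45, 16, 31, 14, 2, 29, 52, 17, 12, 40, 44, 35, 5, 39, 63, 9, 30, 33, 43, 54, 46, 64, 57, 56, 8, 49, 7, 1}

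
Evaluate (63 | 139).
(63/139) = 63^{69} mod 139 = 1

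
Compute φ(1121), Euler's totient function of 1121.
1044

Prime factorization: 1121 = 19 × 59
Using the formula φ(n) = n × Π(1 - 1/p) for each prime factor p:
φ(1121) = 1121 × (1 - 1/19) × (1 - 1/59)
φ(1121) = 1044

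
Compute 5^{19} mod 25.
0

Using successive squaring:
Binary expansion of 19: 10011
Powers of 5 mod 25 (each is the square of the previous):
  5^1 ≡ 5 (mod 25)
  5^2 ≡ 5² = 25 ≡ 0 (mod 25)
  5^4 ≡ 0² = 0 ≡ 0 (mod 25)
  5^8 ≡ 0² = 0 ≡ 0 (mod 25)
  5^16 ≡ 0² = 0 ≡ 0 (mod 25)
19 = 16 + 2 + 1, so 5^19 = 5^16 × 5^2 × 5^1 ≡ 0 × 0 × 5 (mod 25)
Multiplying step by step:
  0 × 0 = 0 ≡ 0 (mod 25)
  0 × 5 = 0 ≡ 0 (mod 25)
Result: 5^19 ≡ 0 (mod 25)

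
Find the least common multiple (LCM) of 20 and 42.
420

First find GCD(20, 42) using the Euclidean algorithm:
20 = 0 × 42 + 20
42 = 2 × 20 + 2
20 = 10 × 2 + 0
GCD(20, 42) = 2

LCM formula: LCM(a, b) = (a × b) / GCD(a, b)
LCM(20, 42) = (20 × 42) / 2
LCM(20, 42) = 840 / 2
LCM(20, 42) = 420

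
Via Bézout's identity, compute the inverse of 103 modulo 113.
Extended GCD: 103(-34) + 113(31) = 1. So 103^(-1) ≡ 79 ≡ 79 (mod 113). Verify: 103 × 79 = 8137 ≡ 1 (mod 113)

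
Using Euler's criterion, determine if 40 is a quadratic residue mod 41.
By Euler's criterion: 40^{20} ≡ 1 (mod 41). Since this equals 1, 40 is a QR.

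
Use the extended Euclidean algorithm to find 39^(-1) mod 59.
Extended GCD: 39(-3) + 59(2) = 1. So 39^(-1) ≡ 56 ≡ 56 (mod 59). Verify: 39 × 56 = 2184 ≡ 1 (mod 59)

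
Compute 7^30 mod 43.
Using repeated squaring. 30 = 16 + 8 + 4 + 2 (binary 11110). Repeated squaring mod 43: 7^1 ≡ 7; 7^2 ≡ 7² = 49 ≡ 6; 7^4 ≡ 6² = 36 ≡ 36; 7^8 ≡ 36² = 1296 ≡ 6; 7^16 ≡ 6² = 36 ≡ 36. Multiply: 7^30 = 7^16 × 7^8 × 7^4 × 7^2 ≡ 36 × 6 × 36 × 6 (mod 43): 36 × 6 = 216 ≡ 1; 1 × 36 = 36 ≡ 36; 36 × 6 = 216 ≡ 1. So 7^30 ≡ 1 (mod 43).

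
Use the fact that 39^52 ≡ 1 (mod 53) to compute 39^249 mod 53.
By Fermat: 39^{52} ≡ 1 (mod 53). 249 = 4×52 + 41. So 39^{249} ≡ 39^{41} ≡ 3 (mod 53)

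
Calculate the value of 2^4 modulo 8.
4 = 4 (binary 100). Repeated squaring mod 8: 2^1 ≡ 2; 2^2 ≡ 2² = 4 ≡ 4; 2^4 ≡ 4² = 16 ≡ 0. So 2^4 ≡ 0 (mod 8).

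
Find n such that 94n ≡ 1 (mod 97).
94^(-1) ≡ 32 (mod 97). Verification: 94 × 32 = 3008 ≡ 1 (mod 97)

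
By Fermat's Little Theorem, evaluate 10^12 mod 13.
By Fermat's Little Theorem, 10^{12} ≡ 1 (mod 13) since 13 is prime and gcd(10, 13) = 1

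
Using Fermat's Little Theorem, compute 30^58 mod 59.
By Fermat's Little Theorem, 30^{58} ≡ 1 (mod 59) since 59 is prime and gcd(30, 59) = 1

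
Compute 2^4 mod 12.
4 = 4 (binary 100). Repeated squaring mod 12: 2^1 ≡ 2; 2^2 ≡ 2² = 4 ≡ 4; 2^4 ≡ 4² = 16 ≡ 4. So 2^4 ≡ 4 (mod 12).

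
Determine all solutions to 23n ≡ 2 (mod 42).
22

Since gcd(23, 42) = 1 divides 2, a solution exists.
Multiply both sides by the inverse of 23 mod 42:
  23^(-1) mod 42 = 11
  x ≡ 11 × 2 ≡ 22 ≡ 22 (mod 42)
Verification: 23 × 22 = 506 = 12 × 42 + 2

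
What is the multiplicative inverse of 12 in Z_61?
56

Using Extended Euclidean Algorithm:
gcd(12, 61) = 1
Bezout coefficients: 12 × -5 + 61 × 1 = 1
So 12 × -5 ≡ 1 (mod 61)
The inverse is -5 mod 61 = 56
Verification: 12 × 56 = 672 = 11 × 61 + 1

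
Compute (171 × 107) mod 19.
0

(171 × 107) = 18297
18297 mod 19 = 0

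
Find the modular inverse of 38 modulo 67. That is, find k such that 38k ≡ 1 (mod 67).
30

Using Extended Euclidean Algorithm:
gcd(38, 67) = 1
Bezout coefficients: 38 × 30 + 67 × -17 = 1
So 38 × 30 ≡ 1 (mod 67)
The inverse is 30 mod 67 = 30
Verification: 38 × 30 = 1140 = 17 × 67 + 1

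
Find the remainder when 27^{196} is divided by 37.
By Fermat: 27^{36} ≡ 1 (mod 37). 196 = 5×36 + 16. So 27^{196} ≡ 27^{16} ≡ 10 (mod 37)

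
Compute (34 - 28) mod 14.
6

(34 - 28) = 6
6 mod 14 = 6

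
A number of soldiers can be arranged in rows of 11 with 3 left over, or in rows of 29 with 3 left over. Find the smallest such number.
M = 11 × 29 = 319. M₁ = 29, y₁ ≡ 8 (mod 11). M₂ = 11, y₂ ≡ 8 (mod 29). k = 3×29×8 + 3×11×8 ≡ 3 (mod 319). The smallest positive such number is 3.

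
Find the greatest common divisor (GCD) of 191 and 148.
1

Using the Euclidean algorithm:
191 = 1 × 148 + 43
148 = 3 × 43 + 19
43 = 2 × 19 + 5
19 = 3 × 5 + 4
5 = 1 × 4 + 1
4 = 4 × 1 + 0

GCD(191, 148) = 1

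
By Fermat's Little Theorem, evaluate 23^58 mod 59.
By Fermat's Little Theorem, 23^{58} ≡ 1 (mod 59) since 59 is prime and gcd(23, 59) = 1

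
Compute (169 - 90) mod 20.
19

(169 - 90) = 79
79 mod 20 = 19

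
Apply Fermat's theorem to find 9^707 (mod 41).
By Fermat: 9^{40} ≡ 1 (mod 41). 707 ≡ 27 (mod 40). So 9^{707} ≡ 9^{27} ≡ 32 (mod 41)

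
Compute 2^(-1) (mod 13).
2^(-1) ≡ 7 (mod 13). Verification: 2 × 7 = 14 ≡ 1 (mod 13)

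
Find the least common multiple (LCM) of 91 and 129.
11739

First find GCD(91, 129) using the Euclidean algorithm:
91 = 0 × 129 + 91
129 = 1 × 91 + 38
91 = 2 × 38 + 15
38 = 2 × 15 + 8
15 = 1 × 8 + 7
8 = 1 × 7 + 1
7 = 7 × 1 + 0
GCD(91, 129) = 1

LCM formula: LCM(a, b) = (a × b) / GCD(a, b)
LCM(91, 129) = (91 × 129) / 1
LCM(91, 129) = 11739 / 1
LCM(91, 129) = 11739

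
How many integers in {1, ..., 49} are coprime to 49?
42

Prime factorization: 49 = 7^2
Using the formula φ(n) = n × Π(1 - 1/p) for each prime factor p:
φ(49) = 49 × (1 - 1/7)
φ(49) = 42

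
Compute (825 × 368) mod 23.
0

(825 × 368) = 303600
303600 mod 23 = 0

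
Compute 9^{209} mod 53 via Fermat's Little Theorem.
9

By Fermat's Little Theorem, a^(p-1) ≡ 1 (mod p) for prime p and gcd(a, p) = 1
Here p = 53, so 9^52 ≡ 1 (mod 53)
We can reduce the exponent: 209 mod 52 = 1
So 9^209 ≡ 9^1 (mod 53)
Computing: 9^1 mod 53 = 9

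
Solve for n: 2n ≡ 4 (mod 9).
2

Since gcd(2, 9) = 1 divides 4, a solution exists.
Multiply both sides by the inverse of 2 mod 9:
  2^(-1) mod 9 = 5
  x ≡ 5 × 4 ≡ 20 ≡ 2 (mod 9)
Verification: 2 × 2 = 4 = 0 × 9 + 4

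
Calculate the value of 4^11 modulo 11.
Using Fermat: 4^{10} ≡ 1 (mod 11). 11 ≡ 1 (mod 10). So 4^{11} ≡ 4^{1} ≡ 4 (mod 11)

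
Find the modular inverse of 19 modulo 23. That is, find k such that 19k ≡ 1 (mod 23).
17

Using Extended Euclidean Algorithm:
gcd(19, 23) = 1
Bezout coefficients: 19 × -6 + 23 × 5 = 1
So 19 × -6 ≡ 1 (mod 23)
The inverse is -6 mod 23 = 17
Verification: 19 × 17 = 323 = 14 × 23 + 1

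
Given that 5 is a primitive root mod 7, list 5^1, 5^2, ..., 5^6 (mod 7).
g^1, g^2, ..., g^{6} mod 7: {5, 4, 6, 2, 3, 1}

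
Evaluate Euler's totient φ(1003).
928

Prime factorization: 1003 = 17 × 59
Using the formula φ(n) = n × Π(1 - 1/p) for each prime factor p:
φ(1003) = 1003 × (1 - 1/17) × (1 - 1/59)
φ(1003) = 928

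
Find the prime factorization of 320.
2^6 × 5

Divide by primes starting from smallest:
320 ÷ 2 = 160
160 ÷ 2 = 80
80 ÷ 2 = 40
40 ÷ 2 = 20
20 ÷ 2 = 10
10 ÷ 2 = 5
5 ÷ 5 = 1

320 = 2^6 × 5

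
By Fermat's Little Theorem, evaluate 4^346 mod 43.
By Fermat: 4^{42} ≡ 1 (mod 43). 346 ≡ 10 (mod 42). So 4^{346} ≡ 4^{10} ≡ 21 (mod 43)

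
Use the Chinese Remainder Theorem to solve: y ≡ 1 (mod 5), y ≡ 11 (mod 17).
11

Using the Chinese Remainder Theorem:
M = product of moduli = 85
For equation 1: M_1 = 17, 17 ≡ 2 (mod 5), inverse of 17 mod 5 is 3 (check: 2 × 3 = 6 ≡ 1 (mod 5))
For equation 2: M_2 = 5, 5 ≡ 5 (mod 17), inverse of 5 mod 17 is 7 (check: 5 × 7 = 35 ≡ 1 (mod 17))
Combine: y ≡ Σ r_i×M_i×(M_i⁻¹ mod m_i) = 1×17×3 + 11×5×7 = 51 + 385 = 436
436 mod 85 = 11
y ≡ 11 (mod 85)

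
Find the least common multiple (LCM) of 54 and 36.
108

First find GCD(54, 36) using the Euclidean algorithm:
54 = 1 × 36 + 18
36 = 2 × 18 + 0
GCD(54, 36) = 18

LCM formula: LCM(a, b) = (a × b) / GCD(a, b)
LCM(54, 36) = (54 × 36) / 18
LCM(54, 36) = 1944 / 18
LCM(54, 36) = 108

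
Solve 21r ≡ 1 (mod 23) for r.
21^(-1) ≡ 11 (mod 23). Verification: 21 × 11 = 231 ≡ 1 (mod 23)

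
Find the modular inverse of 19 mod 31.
19^(-1) ≡ 18 (mod 31). Verification: 19 × 18 = 342 ≡ 1 (mod 31)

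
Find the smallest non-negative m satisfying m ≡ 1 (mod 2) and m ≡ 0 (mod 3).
M = 2 × 3 = 6. M₁ = 3, y₁ ≡ 1 (mod 2). M₂ = 2, y₂ ≡ 2 (mod 3). m = 1×3×1 + 0×2×2 ≡ 3 (mod 6)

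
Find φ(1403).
1320

Prime factorization: 1403 = 23 × 61
Using the formula φ(n) = n × Π(1 - 1/p) for each prime factor p:
φ(1403) = 1403 × (1 - 1/23) × (1 - 1/61)
φ(1403) = 1320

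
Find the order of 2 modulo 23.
Powers of 2 mod 23: 2^1≡2, 2^2≡4, 2^3≡8, 2^4≡16, 2^5≡9, 2^6≡18, 2^7≡13, 2^8≡3, 2^9≡6, 2^10≡12, 2^11≡1. Order = 11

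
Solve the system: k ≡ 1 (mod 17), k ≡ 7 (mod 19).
M = 17 × 19 = 323. M₁ = 19, y₁ ≡ 9 (mod 17). M₂ = 17, y₂ ≡ 9 (mod 19). k = 1×19×9 + 7×17×9 ≡ 273 (mod 323)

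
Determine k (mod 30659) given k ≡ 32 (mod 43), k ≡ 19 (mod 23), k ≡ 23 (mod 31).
20328

Using the Chinese Remainder Theorem:
M = product of moduli = 30659
For equation 1: M_1 = 713, 713 ≡ 25 (mod 43), inverse of 713 mod 43 is 31 (check: 25 × 31 = 775 ≡ 1 (mod 43))
For equation 2: M_2 = 1333, 1333 ≡ 22 (mod 23), inverse of 1333 mod 23 is 22 (check: 22 × 22 = 484 ≡ 1 (mod 23))
For equation 3: M_3 = 989, 989 ≡ 28 (mod 31), inverse of 989 mod 31 is 10 (check: 28 × 10 = 280 ≡ 1 (mod 31))
Combine: k ≡ Σ r_i×M_i×(M_i⁻¹ mod m_i) = 32×713×31 + 19×1333×22 + 23×989×10 = 707296 + 557194 + 227470 = 1491960
1491960 mod 30659 = 20328
k ≡ 20328 (mod 30659)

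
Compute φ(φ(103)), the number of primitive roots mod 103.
Number of primitive roots mod 103 = φ(102) = 32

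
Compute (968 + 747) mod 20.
15

(968 + 747) = 1715
1715 mod 20 = 15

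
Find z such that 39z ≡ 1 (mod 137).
39^(-1) ≡ 130 (mod 137). Verification: 39 × 130 = 5070 ≡ 1 (mod 137)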